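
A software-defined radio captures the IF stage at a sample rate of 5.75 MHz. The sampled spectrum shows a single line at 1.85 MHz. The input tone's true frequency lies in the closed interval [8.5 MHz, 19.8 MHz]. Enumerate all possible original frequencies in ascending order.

9.65 MHz, 13.35 MHz, 15.4 MHz, 19.1 MHz

Frequencies that alias to 1.85 MHz are k·fs ± 1.85 MHz for integer k ≥ 0.
k=0: 1.85 MHz.
k=1: 3.9 MHz, 7.6 MHz.
k=2: 9.65 MHz, 13.35 MHz.
k=3: 15.4 MHz, 19.1 MHz.
k=4: 21.15 MHz, 24.85 MHz.
Within [8.5 MHz, 19.8 MHz]: 9.65 MHz, 13.35 MHz, 15.4 MHz, 19.1 MHz.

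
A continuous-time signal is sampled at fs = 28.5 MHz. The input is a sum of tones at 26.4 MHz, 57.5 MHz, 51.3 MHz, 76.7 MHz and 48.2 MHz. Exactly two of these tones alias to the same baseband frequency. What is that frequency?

fs/2 = 14.25 MHz.
26.4 MHz > fs/2 = 14.25 MHz, folds to fs − 26.4 MHz = 2.1 MHz.
57.5 MHz mod fs = 0.5 MHz.
0.5 MHz ≤ fs/2 = 14.25 MHz, appears at 0.5 MHz.
51.3 MHz mod fs = 22.8 MHz.
22.8 MHz > fs/2 = 14.25 MHz, folds to fs − 22.8 MHz = 5.7 MHz.
76.7 MHz mod fs = 19.7 MHz.
19.7 MHz > fs/2 = 14.25 MHz, folds to fs − 19.7 MHz = 8.8 MHz.
48.2 MHz mod fs = 19.7 MHz.
19.7 MHz > fs/2 = 14.25 MHz, folds to fs − 19.7 MHz = 8.8 MHz.
48.2 MHz and 76.7 MHz both map to 8.8 MHz.

8.8 MHz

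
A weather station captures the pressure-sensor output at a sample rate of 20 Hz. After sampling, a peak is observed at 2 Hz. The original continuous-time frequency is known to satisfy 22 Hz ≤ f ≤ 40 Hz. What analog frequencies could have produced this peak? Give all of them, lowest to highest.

Frequencies that alias to 2 Hz are k·fs ± 2 Hz for integer k ≥ 0.
k=0: 2 Hz.
k=1: 18 Hz, 22 Hz.
k=2: 38 Hz, 42 Hz.
k=3: 58 Hz, 62 Hz.
Within [22 Hz, 40 Hz]: 22 Hz, 38 Hz.

22 Hz, 38 Hz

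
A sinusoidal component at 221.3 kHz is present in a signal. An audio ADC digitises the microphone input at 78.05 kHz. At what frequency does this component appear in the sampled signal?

221.3 kHz mod fs = 65.2 kHz.
65.2 kHz > fs/2 = 39.025 kHz, folds to fs − 65.2 kHz = 12.85 kHz.

12.85 kHz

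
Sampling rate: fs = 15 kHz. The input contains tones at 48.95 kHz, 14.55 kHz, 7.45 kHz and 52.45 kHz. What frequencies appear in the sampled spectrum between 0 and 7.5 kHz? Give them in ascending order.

0.45 kHz, 3.95 kHz, 7.45 kHz

fs/2 = 7.5 kHz.
48.95 kHz mod fs = 3.95 kHz.
3.95 kHz ≤ fs/2 = 7.5 kHz, appears at 3.95 kHz.
14.55 kHz > fs/2 = 7.5 kHz, folds to fs − 14.55 kHz = 0.45 kHz.
7.45 kHz ≤ fs/2 = 7.5 kHz, passes unchanged.
52.45 kHz mod fs = 7.45 kHz.
7.45 kHz ≤ fs/2 = 7.5 kHz, appears at 7.45 kHz.
Distinct values: {0.45 kHz, 3.95 kHz, 7.45 kHz}.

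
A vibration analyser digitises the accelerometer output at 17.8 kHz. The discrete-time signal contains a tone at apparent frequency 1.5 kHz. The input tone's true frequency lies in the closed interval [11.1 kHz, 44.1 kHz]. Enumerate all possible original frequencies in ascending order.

16.3 kHz, 19.3 kHz, 34.1 kHz, 37.1 kHz

Frequencies that alias to 1.5 kHz are k·fs ± 1.5 kHz for integer k ≥ 0.
k=0: 1.5 kHz.
k=1: 16.3 kHz, 19.3 kHz.
k=2: 34.1 kHz, 37.1 kHz.
k=3: 51.9 kHz, 54.9 kHz.
Within [11.1 kHz, 44.1 kHz]: 16.3 kHz, 19.3 kHz, 34.1 kHz, 37.1 kHz.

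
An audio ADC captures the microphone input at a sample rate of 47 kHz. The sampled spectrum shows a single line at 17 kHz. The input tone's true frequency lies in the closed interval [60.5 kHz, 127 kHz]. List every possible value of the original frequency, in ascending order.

Frequencies that alias to 17 kHz are k·fs ± 17 kHz for integer k ≥ 0.
k=0: 17 kHz.
k=1: 30 kHz, 64 kHz.
k=2: 77 kHz, 111 kHz.
k=3: 124 kHz, 158 kHz.
k=4: 171 kHz, 205 kHz.
Within [60.5 kHz, 127 kHz]: 64 kHz, 77 kHz, 111 kHz, 124 kHz.

64 kHz, 77 kHz, 111 kHz, 124 kHz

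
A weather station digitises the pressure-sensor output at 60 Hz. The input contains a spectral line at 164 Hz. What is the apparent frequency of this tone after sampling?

16 Hz

164 Hz mod fs = 44 Hz.
44 Hz > fs/2 = 30 Hz, folds to fs − 44 Hz = 16 Hz.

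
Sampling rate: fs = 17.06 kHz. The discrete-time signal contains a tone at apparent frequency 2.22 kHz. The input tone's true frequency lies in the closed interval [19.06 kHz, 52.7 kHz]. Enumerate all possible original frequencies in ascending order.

Frequencies that alias to 2.22 kHz are k·fs ± 2.22 kHz for integer k ≥ 0.
k=0: 2.22 kHz.
k=1: 14.84 kHz, 19.28 kHz.
k=2: 31.9 kHz, 36.34 kHz.
k=3: 48.96 kHz, 53.4 kHz.
k=4: 66.02 kHz, 70.46 kHz.
Within [19.06 kHz, 52.7 kHz]: 19.28 kHz, 31.9 kHz, 36.34 kHz, 48.96 kHz.

19.28 kHz, 31.9 kHz, 36.34 kHz, 48.96 kHz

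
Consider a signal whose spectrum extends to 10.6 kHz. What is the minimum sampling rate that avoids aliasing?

21.2 kHz

Nyquist rate = 2 × 10.6 kHz = 21.2 kHz.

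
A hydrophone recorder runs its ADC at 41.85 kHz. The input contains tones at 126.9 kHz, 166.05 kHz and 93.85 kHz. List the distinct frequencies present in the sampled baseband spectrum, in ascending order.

1.35 kHz, 10.15 kHz

fs/2 = 20.925 kHz.
126.9 kHz mod fs = 1.35 kHz.
1.35 kHz ≤ fs/2 = 20.925 kHz, appears at 1.35 kHz.
166.05 kHz mod fs = 40.5 kHz.
40.5 kHz > fs/2 = 20.925 kHz, folds to fs − 40.5 kHz = 1.35 kHz.
93.85 kHz mod fs = 10.15 kHz.
10.15 kHz ≤ fs/2 = 20.925 kHz, appears at 10.15 kHz.
Distinct values: {1.35 kHz, 10.15 kHz}.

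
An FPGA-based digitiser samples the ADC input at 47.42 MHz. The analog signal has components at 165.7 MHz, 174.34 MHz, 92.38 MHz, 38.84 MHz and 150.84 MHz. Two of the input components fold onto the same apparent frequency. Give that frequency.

fs/2 = 23.71 MHz.
165.7 MHz mod fs = 23.44 MHz.
23.44 MHz ≤ fs/2 = 23.71 MHz, appears at 23.44 MHz.
174.34 MHz mod fs = 32.08 MHz.
32.08 MHz > fs/2 = 23.71 MHz, folds to fs − 32.08 MHz = 15.34 MHz.
92.38 MHz mod fs = 44.96 MHz.
44.96 MHz > fs/2 = 23.71 MHz, folds to fs − 44.96 MHz = 2.46 MHz.
38.84 MHz > fs/2 = 23.71 MHz, folds to fs − 38.84 MHz = 8.58 MHz.
150.84 MHz mod fs = 8.58 MHz.
8.58 MHz ≤ fs/2 = 23.71 MHz, appears at 8.58 MHz.
38.84 MHz and 150.84 MHz both map to 8.58 MHz.

8.58 MHz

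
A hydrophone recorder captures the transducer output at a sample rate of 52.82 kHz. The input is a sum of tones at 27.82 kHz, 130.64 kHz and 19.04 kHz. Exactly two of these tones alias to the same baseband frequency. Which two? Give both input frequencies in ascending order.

27.82 kHz, 130.64 kHz

fs/2 = 26.41 kHz.
27.82 kHz > fs/2 = 26.41 kHz, folds to fs − 27.82 kHz = 25 kHz.
130.64 kHz mod fs = 25 kHz.
25 kHz ≤ fs/2 = 26.41 kHz, appears at 25 kHz.
19.04 kHz ≤ fs/2 = 26.41 kHz, passes unchanged.
27.82 kHz and 130.64 kHz both map to 25 kHz.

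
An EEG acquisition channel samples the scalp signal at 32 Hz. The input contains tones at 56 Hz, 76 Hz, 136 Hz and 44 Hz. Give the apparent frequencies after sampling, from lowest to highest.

fs/2 = 16 Hz.
56 Hz mod fs = 24 Hz.
24 Hz > fs/2 = 16 Hz, folds to fs − 24 Hz = 8 Hz.
76 Hz mod fs = 12 Hz.
12 Hz ≤ fs/2 = 16 Hz, appears at 12 Hz.
136 Hz mod fs = 8 Hz.
8 Hz ≤ fs/2 = 16 Hz, appears at 8 Hz.
44 Hz mod fs = 12 Hz.
12 Hz ≤ fs/2 = 16 Hz, appears at 12 Hz.
Distinct values: {8 Hz, 12 Hz}.

8 Hz, 12 Hz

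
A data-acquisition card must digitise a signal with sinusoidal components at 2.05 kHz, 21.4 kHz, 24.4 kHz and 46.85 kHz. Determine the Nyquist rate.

Highest-frequency component: 46.85 kHz.
Nyquist rate = 2 × 46.85 kHz = 93.7 kHz.

93.7 kHz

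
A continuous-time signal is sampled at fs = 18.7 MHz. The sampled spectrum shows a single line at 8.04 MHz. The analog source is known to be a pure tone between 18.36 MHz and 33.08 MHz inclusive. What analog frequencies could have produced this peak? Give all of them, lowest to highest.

Frequencies that alias to 8.04 MHz are k·fs ± 8.04 MHz for integer k ≥ 0.
k=0: 8.04 MHz.
k=1: 10.66 MHz, 26.74 MHz.
k=2: 29.36 MHz, 45.44 MHz.
k=3: 48.06 MHz, 64.14 MHz.
Within [18.36 MHz, 33.08 MHz]: 26.74 MHz, 29.36 MHz.

26.74 MHz, 29.36 MHz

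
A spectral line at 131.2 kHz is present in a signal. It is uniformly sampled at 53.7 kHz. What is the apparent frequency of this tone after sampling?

23.8 kHz

131.2 kHz mod fs = 23.8 kHz.
23.8 kHz ≤ fs/2 = 26.85 kHz, appears at 23.8 kHz.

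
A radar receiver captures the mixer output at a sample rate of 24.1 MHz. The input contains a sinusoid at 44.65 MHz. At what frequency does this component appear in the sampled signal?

3.55 MHz

44.65 MHz mod fs = 20.55 MHz.
20.55 MHz > fs/2 = 12.05 MHz, folds to fs − 20.55 MHz = 3.55 MHz.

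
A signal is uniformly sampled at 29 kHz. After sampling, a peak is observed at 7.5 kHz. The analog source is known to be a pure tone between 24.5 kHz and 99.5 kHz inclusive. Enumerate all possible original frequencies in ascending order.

36.5 kHz, 50.5 kHz, 65.5 kHz, 79.5 kHz, 94.5 kHz

Frequencies that alias to 7.5 kHz are k·fs ± 7.5 kHz for integer k ≥ 0.
k=0: 7.5 kHz.
k=1: 21.5 kHz, 36.5 kHz.
k=2: 50.5 kHz, 65.5 kHz.
k=3: 79.5 kHz, 94.5 kHz.
k=4: 108.5 kHz, 123.5 kHz.
Within [24.5 kHz, 99.5 kHz]: 36.5 kHz, 50.5 kHz, 65.5 kHz, 79.5 kHz, 94.5 kHz.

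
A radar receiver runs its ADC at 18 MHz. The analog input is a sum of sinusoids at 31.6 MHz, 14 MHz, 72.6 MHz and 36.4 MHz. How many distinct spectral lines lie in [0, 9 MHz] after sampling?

4

fs/2 = 9 MHz.
31.6 MHz mod fs = 13.6 MHz.
13.6 MHz > fs/2 = 9 MHz, folds to fs − 13.6 MHz = 4.4 MHz.
14 MHz > fs/2 = 9 MHz, folds to fs − 14 MHz = 4 MHz.
72.6 MHz mod fs = 0.6 MHz.
0.6 MHz ≤ fs/2 = 9 MHz, appears at 0.6 MHz.
36.4 MHz mod fs = 0.4 MHz.
0.4 MHz ≤ fs/2 = 9 MHz, appears at 0.4 MHz.
Distinct values: {0.4 MHz, 0.6 MHz, 4 MHz, 4.4 MHz} → 4.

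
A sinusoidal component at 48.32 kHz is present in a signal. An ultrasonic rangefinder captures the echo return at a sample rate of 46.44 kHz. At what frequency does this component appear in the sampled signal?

1.88 kHz

48.32 kHz mod fs = 1.88 kHz.
1.88 kHz ≤ fs/2 = 23.22 kHz, appears at 1.88 kHz.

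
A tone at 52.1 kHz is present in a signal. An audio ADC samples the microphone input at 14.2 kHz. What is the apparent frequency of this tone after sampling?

52.1 kHz mod fs = 9.5 kHz.
9.5 kHz > fs/2 = 7.1 kHz, folds to fs − 9.5 kHz = 4.7 kHz.

4.7 kHz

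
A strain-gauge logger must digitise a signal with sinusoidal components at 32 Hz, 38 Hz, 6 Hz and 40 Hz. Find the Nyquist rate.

80 Hz

Highest-frequency component: 40 Hz.
Nyquist rate = 2 × 40 Hz = 80 Hz.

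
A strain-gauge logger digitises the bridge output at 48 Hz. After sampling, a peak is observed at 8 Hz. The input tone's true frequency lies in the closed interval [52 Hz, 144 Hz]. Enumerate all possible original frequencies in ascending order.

56 Hz, 88 Hz, 104 Hz, 136 Hz

Frequencies that alias to 8 Hz are k·fs ± 8 Hz for integer k ≥ 0.
k=0: 8 Hz.
k=1: 40 Hz, 56 Hz.
k=2: 88 Hz, 104 Hz.
k=3: 136 Hz, 152 Hz.
k=4: 184 Hz, 200 Hz.
Within [52 Hz, 144 Hz]: 56 Hz, 88 Hz, 104 Hz, 136 Hz.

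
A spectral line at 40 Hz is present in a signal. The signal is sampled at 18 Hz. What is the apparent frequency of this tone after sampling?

40 Hz mod fs = 4 Hz.
4 Hz ≤ fs/2 = 9 Hz, appears at 4 Hz.

4 Hz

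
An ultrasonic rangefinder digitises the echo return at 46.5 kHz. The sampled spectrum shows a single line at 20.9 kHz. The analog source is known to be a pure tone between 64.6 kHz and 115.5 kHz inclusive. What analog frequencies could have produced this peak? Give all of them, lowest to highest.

67.4 kHz, 72.1 kHz, 113.9 kHz

Frequencies that alias to 20.9 kHz are k·fs ± 20.9 kHz for integer k ≥ 0.
k=0: 20.9 kHz.
k=1: 25.6 kHz, 67.4 kHz.
k=2: 72.1 kHz, 113.9 kHz.
k=3: 118.6 kHz, 160.4 kHz.
Within [64.6 kHz, 115.5 kHz]: 67.4 kHz, 72.1 kHz, 113.9 kHz.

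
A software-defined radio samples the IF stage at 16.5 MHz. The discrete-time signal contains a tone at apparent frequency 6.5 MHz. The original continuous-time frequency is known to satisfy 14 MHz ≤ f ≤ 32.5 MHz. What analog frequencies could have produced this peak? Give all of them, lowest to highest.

23 MHz, 26.5 MHz

Frequencies that alias to 6.5 MHz are k·fs ± 6.5 MHz for integer k ≥ 0.
k=0: 6.5 MHz.
k=1: 10 MHz, 23 MHz.
k=2: 26.5 MHz, 39.5 MHz.
k=3: 43 MHz, 56 MHz.
Within [14 MHz, 32.5 MHz]: 23 MHz, 26.5 MHz.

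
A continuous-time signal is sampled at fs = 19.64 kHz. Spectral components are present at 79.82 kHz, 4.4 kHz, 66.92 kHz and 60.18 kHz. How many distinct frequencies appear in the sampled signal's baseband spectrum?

fs/2 = 9.82 kHz.
79.82 kHz mod fs = 1.26 kHz.
1.26 kHz ≤ fs/2 = 9.82 kHz, appears at 1.26 kHz.
4.4 kHz ≤ fs/2 = 9.82 kHz, passes unchanged.
66.92 kHz mod fs = 8 kHz.
8 kHz ≤ fs/2 = 9.82 kHz, appears at 8 kHz.
60.18 kHz mod fs = 1.26 kHz.
1.26 kHz ≤ fs/2 = 9.82 kHz, appears at 1.26 kHz.
Distinct values: {1.26 kHz, 4.4 kHz, 8 kHz} → 3.

3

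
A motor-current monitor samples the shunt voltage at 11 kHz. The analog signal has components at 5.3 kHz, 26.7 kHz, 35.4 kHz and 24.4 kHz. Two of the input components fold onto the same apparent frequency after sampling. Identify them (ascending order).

24.4 kHz, 35.4 kHz

fs/2 = 5.5 kHz.
5.3 kHz ≤ fs/2 = 5.5 kHz, passes unchanged.
26.7 kHz mod fs = 4.7 kHz.
4.7 kHz ≤ fs/2 = 5.5 kHz, appears at 4.7 kHz.
35.4 kHz mod fs = 2.4 kHz.
2.4 kHz ≤ fs/2 = 5.5 kHz, appears at 2.4 kHz.
24.4 kHz mod fs = 2.4 kHz.
2.4 kHz ≤ fs/2 = 5.5 kHz, appears at 2.4 kHz.
24.4 kHz and 35.4 kHz both map to 2.4 kHz.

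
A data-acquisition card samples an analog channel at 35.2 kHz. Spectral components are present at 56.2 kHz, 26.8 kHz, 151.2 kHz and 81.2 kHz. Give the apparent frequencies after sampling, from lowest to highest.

8.4 kHz, 10.4 kHz, 10.8 kHz, 14.2 kHz

fs/2 = 17.6 kHz.
56.2 kHz mod fs = 21 kHz.
21 kHz > fs/2 = 17.6 kHz, folds to fs − 21 kHz = 14.2 kHz.
26.8 kHz > fs/2 = 17.6 kHz, folds to fs − 26.8 kHz = 8.4 kHz.
151.2 kHz mod fs = 10.4 kHz.
10.4 kHz ≤ fs/2 = 17.6 kHz, appears at 10.4 kHz.
81.2 kHz mod fs = 10.8 kHz.
10.8 kHz ≤ fs/2 = 17.6 kHz, appears at 10.8 kHz.
Distinct values: {8.4 kHz, 10.4 kHz, 10.8 kHz, 14.2 kHz}.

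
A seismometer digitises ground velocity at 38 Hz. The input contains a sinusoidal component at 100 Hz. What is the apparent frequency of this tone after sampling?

14 Hz

100 Hz mod fs = 24 Hz.
24 Hz > fs/2 = 19 Hz, folds to fs − 24 Hz = 14 Hz.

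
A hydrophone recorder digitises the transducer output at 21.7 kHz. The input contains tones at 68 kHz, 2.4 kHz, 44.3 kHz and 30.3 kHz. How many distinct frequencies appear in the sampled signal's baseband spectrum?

fs/2 = 10.85 kHz.
68 kHz mod fs = 2.9 kHz.
2.9 kHz ≤ fs/2 = 10.85 kHz, appears at 2.9 kHz.
2.4 kHz ≤ fs/2 = 10.85 kHz, passes unchanged.
44.3 kHz mod fs = 0.9 kHz.
0.9 kHz ≤ fs/2 = 10.85 kHz, appears at 0.9 kHz.
30.3 kHz mod fs = 8.6 kHz.
8.6 kHz ≤ fs/2 = 10.85 kHz, appears at 8.6 kHz.
Distinct values: {0.9 kHz, 2.4 kHz, 2.9 kHz, 8.6 kHz} → 4.

4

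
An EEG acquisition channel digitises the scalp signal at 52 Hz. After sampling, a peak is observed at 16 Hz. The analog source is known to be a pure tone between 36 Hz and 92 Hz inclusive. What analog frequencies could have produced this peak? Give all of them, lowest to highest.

36 Hz, 68 Hz, 88 Hz

Frequencies that alias to 16 Hz are k·fs ± 16 Hz for integer k ≥ 0.
k=0: 16 Hz.
k=1: 36 Hz, 68 Hz.
k=2: 88 Hz, 120 Hz.
k=3: 140 Hz, 172 Hz.
Within [36 Hz, 92 Hz]: 36 Hz, 68 Hz, 88 Hz.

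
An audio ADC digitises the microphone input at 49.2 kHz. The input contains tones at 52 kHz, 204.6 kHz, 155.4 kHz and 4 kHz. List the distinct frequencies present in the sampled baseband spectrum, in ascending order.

2.8 kHz, 4 kHz, 7.8 kHz

fs/2 = 24.6 kHz.
52 kHz mod fs = 2.8 kHz.
2.8 kHz ≤ fs/2 = 24.6 kHz, appears at 2.8 kHz.
204.6 kHz mod fs = 7.8 kHz.
7.8 kHz ≤ fs/2 = 24.6 kHz, appears at 7.8 kHz.
155.4 kHz mod fs = 7.8 kHz.
7.8 kHz ≤ fs/2 = 24.6 kHz, appears at 7.8 kHz.
4 kHz ≤ fs/2 = 24.6 kHz, passes unchanged.
Distinct values: {2.8 kHz, 4 kHz, 7.8 kHz}.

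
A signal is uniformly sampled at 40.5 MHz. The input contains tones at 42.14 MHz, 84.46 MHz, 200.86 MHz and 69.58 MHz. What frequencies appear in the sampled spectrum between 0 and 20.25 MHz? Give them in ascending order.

1.64 MHz, 3.46 MHz, 11.42 MHz

fs/2 = 20.25 MHz.
42.14 MHz mod fs = 1.64 MHz.
1.64 MHz ≤ fs/2 = 20.25 MHz, appears at 1.64 MHz.
84.46 MHz mod fs = 3.46 MHz.
3.46 MHz ≤ fs/2 = 20.25 MHz, appears at 3.46 MHz.
200.86 MHz mod fs = 38.86 MHz.
38.86 MHz > fs/2 = 20.25 MHz, folds to fs − 38.86 MHz = 1.64 MHz.
69.58 MHz mod fs = 29.08 MHz.
29.08 MHz > fs/2 = 20.25 MHz, folds to fs − 29.08 MHz = 11.42 MHz.
Distinct values: {1.64 MHz, 3.46 MHz, 11.42 MHz}.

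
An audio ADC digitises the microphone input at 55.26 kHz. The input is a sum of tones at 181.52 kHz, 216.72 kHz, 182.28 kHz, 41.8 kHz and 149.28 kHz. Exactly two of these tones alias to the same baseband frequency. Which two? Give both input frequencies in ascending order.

fs/2 = 27.63 kHz.
181.52 kHz mod fs = 15.74 kHz.
15.74 kHz ≤ fs/2 = 27.63 kHz, appears at 15.74 kHz.
216.72 kHz mod fs = 50.94 kHz.
50.94 kHz > fs/2 = 27.63 kHz, folds to fs − 50.94 kHz = 4.32 kHz.
182.28 kHz mod fs = 16.5 kHz.
16.5 kHz ≤ fs/2 = 27.63 kHz, appears at 16.5 kHz.
41.8 kHz > fs/2 = 27.63 kHz, folds to fs − 41.8 kHz = 13.46 kHz.
149.28 kHz mod fs = 38.76 kHz.
38.76 kHz > fs/2 = 27.63 kHz, folds to fs − 38.76 kHz = 16.5 kHz.
149.28 kHz and 182.28 kHz both map to 16.5 kHz.

149.28 kHz, 182.28 kHz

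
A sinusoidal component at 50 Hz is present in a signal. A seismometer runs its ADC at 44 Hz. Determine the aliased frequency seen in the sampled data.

50 Hz mod fs = 6 Hz.
6 Hz ≤ fs/2 = 22 Hz, appears at 6 Hz.

6 Hz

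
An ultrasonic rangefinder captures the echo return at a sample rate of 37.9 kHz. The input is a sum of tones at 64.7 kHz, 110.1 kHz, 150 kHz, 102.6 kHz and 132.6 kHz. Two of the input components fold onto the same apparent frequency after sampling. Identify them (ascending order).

64.7 kHz, 102.6 kHz

fs/2 = 18.95 kHz.
64.7 kHz mod fs = 26.8 kHz.
26.8 kHz > fs/2 = 18.95 kHz, folds to fs − 26.8 kHz = 11.1 kHz.
110.1 kHz mod fs = 34.3 kHz.
34.3 kHz > fs/2 = 18.95 kHz, folds to fs − 34.3 kHz = 3.6 kHz.
150 kHz mod fs = 36.3 kHz.
36.3 kHz > fs/2 = 18.95 kHz, folds to fs − 36.3 kHz = 1.6 kHz.
102.6 kHz mod fs = 26.8 kHz.
26.8 kHz > fs/2 = 18.95 kHz, folds to fs − 26.8 kHz = 11.1 kHz.
132.6 kHz mod fs = 18.9 kHz.
18.9 kHz ≤ fs/2 = 18.95 kHz, appears at 18.9 kHz.
64.7 kHz and 102.6 kHz both map to 11.1 kHz.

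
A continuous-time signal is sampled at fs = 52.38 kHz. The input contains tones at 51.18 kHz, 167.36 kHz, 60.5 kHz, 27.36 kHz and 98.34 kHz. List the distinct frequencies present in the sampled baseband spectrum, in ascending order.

fs/2 = 26.19 kHz.
51.18 kHz > fs/2 = 26.19 kHz, folds to fs − 51.18 kHz = 1.2 kHz.
167.36 kHz mod fs = 10.22 kHz.
10.22 kHz ≤ fs/2 = 26.19 kHz, appears at 10.22 kHz.
60.5 kHz mod fs = 8.12 kHz.
8.12 kHz ≤ fs/2 = 26.19 kHz, appears at 8.12 kHz.
27.36 kHz > fs/2 = 26.19 kHz, folds to fs − 27.36 kHz = 25.02 kHz.
98.34 kHz mod fs = 45.96 kHz.
45.96 kHz > fs/2 = 26.19 kHz, folds to fs − 45.96 kHz = 6.42 kHz.
Distinct values: {1.2 kHz, 6.42 kHz, 8.12 kHz, 10.22 kHz, 25.02 kHz}.

1.2 kHz, 6.42 kHz, 8.12 kHz, 10.22 kHz, 25.02 kHz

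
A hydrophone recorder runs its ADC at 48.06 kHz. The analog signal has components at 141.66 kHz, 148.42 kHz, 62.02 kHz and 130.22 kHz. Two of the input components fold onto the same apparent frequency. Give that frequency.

13.96 kHz

fs/2 = 24.03 kHz.
141.66 kHz mod fs = 45.54 kHz.
45.54 kHz > fs/2 = 24.03 kHz, folds to fs − 45.54 kHz = 2.52 kHz.
148.42 kHz mod fs = 4.24 kHz.
4.24 kHz ≤ fs/2 = 24.03 kHz, appears at 4.24 kHz.
62.02 kHz mod fs = 13.96 kHz.
13.96 kHz ≤ fs/2 = 24.03 kHz, appears at 13.96 kHz.
130.22 kHz mod fs = 34.1 kHz.
34.1 kHz > fs/2 = 24.03 kHz, folds to fs − 34.1 kHz = 13.96 kHz.
62.02 kHz and 130.22 kHz both map to 13.96 kHz.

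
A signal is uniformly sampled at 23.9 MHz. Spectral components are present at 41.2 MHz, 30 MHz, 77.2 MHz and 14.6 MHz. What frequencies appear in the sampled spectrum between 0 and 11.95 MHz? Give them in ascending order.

5.5 MHz, 6.1 MHz, 6.6 MHz, 9.3 MHz

fs/2 = 11.95 MHz.
41.2 MHz mod fs = 17.3 MHz.
17.3 MHz > fs/2 = 11.95 MHz, folds to fs − 17.3 MHz = 6.6 MHz.
30 MHz mod fs = 6.1 MHz.
6.1 MHz ≤ fs/2 = 11.95 MHz, appears at 6.1 MHz.
77.2 MHz mod fs = 5.5 MHz.
5.5 MHz ≤ fs/2 = 11.95 MHz, appears at 5.5 MHz.
14.6 MHz > fs/2 = 11.95 MHz, folds to fs − 14.6 MHz = 9.3 MHz.
Distinct values: {5.5 MHz, 6.1 MHz, 6.6 MHz, 9.3 MHz}.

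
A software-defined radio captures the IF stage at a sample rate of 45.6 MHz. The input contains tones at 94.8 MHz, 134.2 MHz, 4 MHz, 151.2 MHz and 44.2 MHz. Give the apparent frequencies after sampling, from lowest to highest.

fs/2 = 22.8 MHz.
94.8 MHz mod fs = 3.6 MHz.
3.6 MHz ≤ fs/2 = 22.8 MHz, appears at 3.6 MHz.
134.2 MHz mod fs = 43 MHz.
43 MHz > fs/2 = 22.8 MHz, folds to fs − 43 MHz = 2.6 MHz.
4 MHz ≤ fs/2 = 22.8 MHz, passes unchanged.
151.2 MHz mod fs = 14.4 MHz.
14.4 MHz ≤ fs/2 = 22.8 MHz, appears at 14.4 MHz.
44.2 MHz > fs/2 = 22.8 MHz, folds to fs − 44.2 MHz = 1.4 MHz.
Distinct values: {1.4 MHz, 2.6 MHz, 3.6 MHz, 4 MHz, 14.4 MHz}.

1.4 MHz, 2.6 MHz, 3.6 MHz, 4 MHz, 14.4 MHz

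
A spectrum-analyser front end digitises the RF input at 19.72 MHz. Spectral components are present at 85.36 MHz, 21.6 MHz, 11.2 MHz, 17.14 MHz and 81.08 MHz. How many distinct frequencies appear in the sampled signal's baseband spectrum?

fs/2 = 9.86 MHz.
85.36 MHz mod fs = 6.48 MHz.
6.48 MHz ≤ fs/2 = 9.86 MHz, appears at 6.48 MHz.
21.6 MHz mod fs = 1.88 MHz.
1.88 MHz ≤ fs/2 = 9.86 MHz, appears at 1.88 MHz.
11.2 MHz > fs/2 = 9.86 MHz, folds to fs − 11.2 MHz = 8.52 MHz.
17.14 MHz > fs/2 = 9.86 MHz, folds to fs − 17.14 MHz = 2.58 MHz.
81.08 MHz mod fs = 2.2 MHz.
2.2 MHz ≤ fs/2 = 9.86 MHz, appears at 2.2 MHz.
Distinct values: {1.88 MHz, 2.2 MHz, 2.58 MHz, 6.48 MHz, 8.52 MHz} → 5.

5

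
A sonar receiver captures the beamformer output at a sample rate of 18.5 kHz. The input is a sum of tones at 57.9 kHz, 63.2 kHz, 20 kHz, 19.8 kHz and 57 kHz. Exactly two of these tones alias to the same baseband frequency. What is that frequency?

1.5 kHz

fs/2 = 9.25 kHz.
57.9 kHz mod fs = 2.4 kHz.
2.4 kHz ≤ fs/2 = 9.25 kHz, appears at 2.4 kHz.
63.2 kHz mod fs = 7.7 kHz.
7.7 kHz ≤ fs/2 = 9.25 kHz, appears at 7.7 kHz.
20 kHz mod fs = 1.5 kHz.
1.5 kHz ≤ fs/2 = 9.25 kHz, appears at 1.5 kHz.
19.8 kHz mod fs = 1.3 kHz.
1.3 kHz ≤ fs/2 = 9.25 kHz, appears at 1.3 kHz.
57 kHz mod fs = 1.5 kHz.
1.5 kHz ≤ fs/2 = 9.25 kHz, appears at 1.5 kHz.
20 kHz and 57 kHz both map to 1.5 kHz.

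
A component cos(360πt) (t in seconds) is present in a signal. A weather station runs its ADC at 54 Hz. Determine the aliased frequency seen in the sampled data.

ω = 360π rad/s → f = ω/(2π) = 180 Hz.
180 Hz mod fs = 18 Hz.
18 Hz ≤ fs/2 = 27 Hz, appears at 18 Hz.

18 Hz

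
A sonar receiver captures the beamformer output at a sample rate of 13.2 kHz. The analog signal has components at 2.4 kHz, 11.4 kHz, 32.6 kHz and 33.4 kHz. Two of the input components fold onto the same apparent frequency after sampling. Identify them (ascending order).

fs/2 = 6.6 kHz.
2.4 kHz ≤ fs/2 = 6.6 kHz, passes unchanged.
11.4 kHz > fs/2 = 6.6 kHz, folds to fs − 11.4 kHz = 1.8 kHz.
32.6 kHz mod fs = 6.2 kHz.
6.2 kHz ≤ fs/2 = 6.6 kHz, appears at 6.2 kHz.
33.4 kHz mod fs = 7 kHz.
7 kHz > fs/2 = 6.6 kHz, folds to fs − 7 kHz = 6.2 kHz.
32.6 kHz and 33.4 kHz both map to 6.2 kHz.

32.6 kHz, 33.4 kHz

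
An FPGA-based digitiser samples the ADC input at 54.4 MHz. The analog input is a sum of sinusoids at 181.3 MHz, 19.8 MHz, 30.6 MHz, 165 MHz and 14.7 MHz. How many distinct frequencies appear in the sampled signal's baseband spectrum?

fs/2 = 27.2 MHz.
181.3 MHz mod fs = 18.1 MHz.
18.1 MHz ≤ fs/2 = 27.2 MHz, appears at 18.1 MHz.
19.8 MHz ≤ fs/2 = 27.2 MHz, passes unchanged.
30.6 MHz > fs/2 = 27.2 MHz, folds to fs − 30.6 MHz = 23.8 MHz.
165 MHz mod fs = 1.8 MHz.
1.8 MHz ≤ fs/2 = 27.2 MHz, appears at 1.8 MHz.
14.7 MHz ≤ fs/2 = 27.2 MHz, passes unchanged.
Distinct values: {1.8 MHz, 14.7 MHz, 18.1 MHz, 19.8 MHz, 23.8 MHz} → 5.

5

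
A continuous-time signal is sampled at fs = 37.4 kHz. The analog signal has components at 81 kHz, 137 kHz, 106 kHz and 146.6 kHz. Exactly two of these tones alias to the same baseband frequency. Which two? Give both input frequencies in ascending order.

81 kHz, 106 kHz

fs/2 = 18.7 kHz.
81 kHz mod fs = 6.2 kHz.
6.2 kHz ≤ fs/2 = 18.7 kHz, appears at 6.2 kHz.
137 kHz mod fs = 24.8 kHz.
24.8 kHz > fs/2 = 18.7 kHz, folds to fs − 24.8 kHz = 12.6 kHz.
106 kHz mod fs = 31.2 kHz.
31.2 kHz > fs/2 = 18.7 kHz, folds to fs − 31.2 kHz = 6.2 kHz.
146.6 kHz mod fs = 34.4 kHz.
34.4 kHz > fs/2 = 18.7 kHz, folds to fs − 34.4 kHz = 3 kHz.
81 kHz and 106 kHz both map to 6.2 kHz.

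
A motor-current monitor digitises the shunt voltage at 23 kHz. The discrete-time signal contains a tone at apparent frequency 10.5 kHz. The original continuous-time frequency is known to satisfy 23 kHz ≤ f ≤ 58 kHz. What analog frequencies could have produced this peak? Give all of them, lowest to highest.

Frequencies that alias to 10.5 kHz are k·fs ± 10.5 kHz for integer k ≥ 0.
k=0: 10.5 kHz.
k=1: 12.5 kHz, 33.5 kHz.
k=2: 35.5 kHz, 56.5 kHz.
k=3: 58.5 kHz, 79.5 kHz.
Within [23 kHz, 58 kHz]: 33.5 kHz, 35.5 kHz, 56.5 kHz.

33.5 kHz, 35.5 kHz, 56.5 kHz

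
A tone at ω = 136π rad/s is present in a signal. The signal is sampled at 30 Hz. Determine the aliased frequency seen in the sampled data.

ω = 136π rad/s → f = ω/(2π) = 68 Hz.
68 Hz mod fs = 8 Hz.
8 Hz ≤ fs/2 = 15 Hz, appears at 8 Hz.

8 Hz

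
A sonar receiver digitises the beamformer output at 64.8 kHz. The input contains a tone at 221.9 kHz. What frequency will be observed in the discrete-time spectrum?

27.5 kHz

221.9 kHz mod fs = 27.5 kHz.
27.5 kHz ≤ fs/2 = 32.4 kHz, appears at 27.5 kHz.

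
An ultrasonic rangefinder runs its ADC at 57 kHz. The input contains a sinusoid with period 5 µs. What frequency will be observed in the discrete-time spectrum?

28 kHz

T = 5 µs → f = 1/T = 200 kHz.
200 kHz mod fs = 29 kHz.
29 kHz > fs/2 = 28.5 kHz, folds to fs − 29 kHz = 28 kHz.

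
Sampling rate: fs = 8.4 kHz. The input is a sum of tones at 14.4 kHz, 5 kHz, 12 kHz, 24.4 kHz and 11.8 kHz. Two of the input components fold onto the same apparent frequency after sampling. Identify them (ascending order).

fs/2 = 4.2 kHz.
14.4 kHz mod fs = 6 kHz.
6 kHz > fs/2 = 4.2 kHz, folds to fs − 6 kHz = 2.4 kHz.
5 kHz > fs/2 = 4.2 kHz, folds to fs − 5 kHz = 3.4 kHz.
12 kHz mod fs = 3.6 kHz.
3.6 kHz ≤ fs/2 = 4.2 kHz, appears at 3.6 kHz.
24.4 kHz mod fs = 7.6 kHz.
7.6 kHz > fs/2 = 4.2 kHz, folds to fs − 7.6 kHz = 0.8 kHz.
11.8 kHz mod fs = 3.4 kHz.
3.4 kHz ≤ fs/2 = 4.2 kHz, appears at 3.4 kHz.
5 kHz and 11.8 kHz both map to 3.4 kHz.

5 kHz, 11.8 kHz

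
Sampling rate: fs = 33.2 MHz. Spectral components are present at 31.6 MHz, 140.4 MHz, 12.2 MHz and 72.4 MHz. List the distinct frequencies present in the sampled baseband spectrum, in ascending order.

1.6 MHz, 6 MHz, 7.6 MHz, 12.2 MHz

fs/2 = 16.6 MHz.
31.6 MHz > fs/2 = 16.6 MHz, folds to fs − 31.6 MHz = 1.6 MHz.
140.4 MHz mod fs = 7.6 MHz.
7.6 MHz ≤ fs/2 = 16.6 MHz, appears at 7.6 MHz.
12.2 MHz ≤ fs/2 = 16.6 MHz, passes unchanged.
72.4 MHz mod fs = 6 MHz.
6 MHz ≤ fs/2 = 16.6 MHz, appears at 6 MHz.
Distinct values: {1.6 MHz, 6 MHz, 7.6 MHz, 12.2 MHz}.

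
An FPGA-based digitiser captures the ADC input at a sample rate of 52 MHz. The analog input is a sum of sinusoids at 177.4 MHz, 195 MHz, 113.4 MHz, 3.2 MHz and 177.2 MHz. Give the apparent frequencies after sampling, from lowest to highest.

fs/2 = 26 MHz.
177.4 MHz mod fs = 21.4 MHz.
21.4 MHz ≤ fs/2 = 26 MHz, appears at 21.4 MHz.
195 MHz mod fs = 39 MHz.
39 MHz > fs/2 = 26 MHz, folds to fs − 39 MHz = 13 MHz.
113.4 MHz mod fs = 9.4 MHz.
9.4 MHz ≤ fs/2 = 26 MHz, appears at 9.4 MHz.
3.2 MHz ≤ fs/2 = 26 MHz, passes unchanged.
177.2 MHz mod fs = 21.2 MHz.
21.2 MHz ≤ fs/2 = 26 MHz, appears at 21.2 MHz.
Distinct values: {3.2 MHz, 9.4 MHz, 13 MHz, 21.2 MHz, 21.4 MHz}.

3.2 MHz, 9.4 MHz, 13 MHz, 21.2 MHz, 21.4 MHz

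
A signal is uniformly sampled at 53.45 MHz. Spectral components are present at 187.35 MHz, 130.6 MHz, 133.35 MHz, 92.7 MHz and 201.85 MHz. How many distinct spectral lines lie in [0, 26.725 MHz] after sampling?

fs/2 = 26.725 MHz.
187.35 MHz mod fs = 27 MHz.
27 MHz > fs/2 = 26.725 MHz, folds to fs − 27 MHz = 26.45 MHz.
130.6 MHz mod fs = 23.7 MHz.
23.7 MHz ≤ fs/2 = 26.725 MHz, appears at 23.7 MHz.
133.35 MHz mod fs = 26.45 MHz.
26.45 MHz ≤ fs/2 = 26.725 MHz, appears at 26.45 MHz.
92.7 MHz mod fs = 39.25 MHz.
39.25 MHz > fs/2 = 26.725 MHz, folds to fs − 39.25 MHz = 14.2 MHz.
201.85 MHz mod fs = 41.5 MHz.
41.5 MHz > fs/2 = 26.725 MHz, folds to fs − 41.5 MHz = 11.95 MHz.
Distinct values: {11.95 MHz, 14.2 MHz, 23.7 MHz, 26.45 MHz} → 4.

4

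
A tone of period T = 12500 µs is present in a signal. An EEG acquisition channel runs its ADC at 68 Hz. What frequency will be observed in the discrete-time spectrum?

T = 12500 µs → f = 1/T = 80 Hz.
80 Hz mod fs = 12 Hz.
12 Hz ≤ fs/2 = 34 Hz, appears at 12 Hz.

12 Hz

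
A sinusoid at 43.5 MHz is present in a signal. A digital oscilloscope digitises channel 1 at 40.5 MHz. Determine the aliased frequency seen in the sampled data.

43.5 MHz mod fs = 3 MHz.
3 MHz ≤ fs/2 = 20.25 MHz, appears at 3 MHz.

3 MHz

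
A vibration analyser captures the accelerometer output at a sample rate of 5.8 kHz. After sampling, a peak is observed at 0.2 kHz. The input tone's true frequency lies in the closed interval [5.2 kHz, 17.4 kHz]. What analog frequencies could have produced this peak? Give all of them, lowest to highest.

Frequencies that alias to 0.2 kHz are k·fs ± 0.2 kHz for integer k ≥ 0.
k=0: 0.2 kHz.
k=1: 5.6 kHz, 6 kHz.
k=2: 11.4 kHz, 11.8 kHz.
k=3: 17.2 kHz, 17.6 kHz.
k=4: 23 kHz, 23.4 kHz.
Within [5.2 kHz, 17.4 kHz]: 5.6 kHz, 6 kHz, 11.4 kHz, 11.8 kHz, 17.2 kHz.

5.6 kHz, 6 kHz, 11.4 kHz, 11.8 kHz, 17.2 kHz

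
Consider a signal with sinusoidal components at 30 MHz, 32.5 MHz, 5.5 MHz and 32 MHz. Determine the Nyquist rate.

65 MHz

Highest-frequency component: 32.5 MHz.
Nyquist rate = 2 × 32.5 MHz = 65 MHz.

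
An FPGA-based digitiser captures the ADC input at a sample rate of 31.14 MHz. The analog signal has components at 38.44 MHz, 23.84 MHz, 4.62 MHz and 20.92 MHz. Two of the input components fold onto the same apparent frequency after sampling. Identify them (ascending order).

fs/2 = 15.57 MHz.
38.44 MHz mod fs = 7.3 MHz.
7.3 MHz ≤ fs/2 = 15.57 MHz, appears at 7.3 MHz.
23.84 MHz > fs/2 = 15.57 MHz, folds to fs − 23.84 MHz = 7.3 MHz.
4.62 MHz ≤ fs/2 = 15.57 MHz, passes unchanged.
20.92 MHz > fs/2 = 15.57 MHz, folds to fs − 20.92 MHz = 10.22 MHz.
23.84 MHz and 38.44 MHz both map to 7.3 MHz.

23.84 MHz, 38.44 MHz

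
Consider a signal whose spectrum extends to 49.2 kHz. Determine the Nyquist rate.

98.4 kHz

Nyquist rate = 2 × 49.2 kHz = 98.4 kHz.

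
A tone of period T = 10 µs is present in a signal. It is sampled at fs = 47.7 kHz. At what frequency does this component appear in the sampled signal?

4.6 kHz

T = 10 µs → f = 1/T = 100 kHz.
100 kHz mod fs = 4.6 kHz.
4.6 kHz ≤ fs/2 = 23.85 kHz, appears at 4.6 kHz.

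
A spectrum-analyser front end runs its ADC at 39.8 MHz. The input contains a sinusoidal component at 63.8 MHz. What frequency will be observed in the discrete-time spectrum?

15.8 MHz

63.8 MHz mod fs = 24 MHz.
24 MHz > fs/2 = 19.9 MHz, folds to fs − 24 MHz = 15.8 MHz.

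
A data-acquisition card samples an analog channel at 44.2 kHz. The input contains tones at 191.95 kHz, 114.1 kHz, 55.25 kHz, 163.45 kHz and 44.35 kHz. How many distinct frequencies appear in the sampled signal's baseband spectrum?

5

fs/2 = 22.1 kHz.
191.95 kHz mod fs = 15.15 kHz.
15.15 kHz ≤ fs/2 = 22.1 kHz, appears at 15.15 kHz.
114.1 kHz mod fs = 25.7 kHz.
25.7 kHz > fs/2 = 22.1 kHz, folds to fs − 25.7 kHz = 18.5 kHz.
55.25 kHz mod fs = 11.05 kHz.
11.05 kHz ≤ fs/2 = 22.1 kHz, appears at 11.05 kHz.
163.45 kHz mod fs = 30.85 kHz.
30.85 kHz > fs/2 = 22.1 kHz, folds to fs − 30.85 kHz = 13.35 kHz.
44.35 kHz mod fs = 0.15 kHz.
0.15 kHz ≤ fs/2 = 22.1 kHz, appears at 0.15 kHz.
Distinct values: {0.15 kHz, 11.05 kHz, 13.35 kHz, 15.15 kHz, 18.5 kHz} → 5.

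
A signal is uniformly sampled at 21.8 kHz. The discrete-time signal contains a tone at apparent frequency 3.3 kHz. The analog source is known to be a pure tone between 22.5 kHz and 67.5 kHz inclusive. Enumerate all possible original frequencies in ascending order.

25.1 kHz, 40.3 kHz, 46.9 kHz, 62.1 kHz

Frequencies that alias to 3.3 kHz are k·fs ± 3.3 kHz for integer k ≥ 0.
k=0: 3.3 kHz.
k=1: 18.5 kHz, 25.1 kHz.
k=2: 40.3 kHz, 46.9 kHz.
k=3: 62.1 kHz, 68.7 kHz.
k=4: 83.9 kHz, 90.5 kHz.
Within [22.5 kHz, 67.5 kHz]: 25.1 kHz, 40.3 kHz, 46.9 kHz, 62.1 kHz.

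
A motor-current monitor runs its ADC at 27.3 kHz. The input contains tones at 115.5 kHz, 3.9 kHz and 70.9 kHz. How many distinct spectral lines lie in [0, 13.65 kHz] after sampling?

3

fs/2 = 13.65 kHz.
115.5 kHz mod fs = 6.3 kHz.
6.3 kHz ≤ fs/2 = 13.65 kHz, appears at 6.3 kHz.
3.9 kHz ≤ fs/2 = 13.65 kHz, passes unchanged.
70.9 kHz mod fs = 16.3 kHz.
16.3 kHz > fs/2 = 13.65 kHz, folds to fs − 16.3 kHz = 11 kHz.
Distinct values: {3.9 kHz, 6.3 kHz, 11 kHz} → 3.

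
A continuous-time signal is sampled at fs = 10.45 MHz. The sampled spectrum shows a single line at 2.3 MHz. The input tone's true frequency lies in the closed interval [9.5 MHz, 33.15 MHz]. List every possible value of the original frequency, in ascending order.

Frequencies that alias to 2.3 MHz are k·fs ± 2.3 MHz for integer k ≥ 0.
k=0: 2.3 MHz.
k=1: 8.15 MHz, 12.75 MHz.
k=2: 18.6 MHz, 23.2 MHz.
k=3: 29.05 MHz, 33.65 MHz.
k=4: 39.5 MHz, 44.1 MHz.
Within [9.5 MHz, 33.15 MHz]: 12.75 MHz, 18.6 MHz, 23.2 MHz, 29.05 MHz.

12.75 MHz, 18.6 MHz, 23.2 MHz, 29.05 MHz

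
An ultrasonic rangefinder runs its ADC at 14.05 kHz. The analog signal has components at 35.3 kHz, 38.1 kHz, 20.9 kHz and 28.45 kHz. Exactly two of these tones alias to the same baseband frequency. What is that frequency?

6.85 kHz

fs/2 = 7.025 kHz.
35.3 kHz mod fs = 7.2 kHz.
7.2 kHz > fs/2 = 7.025 kHz, folds to fs − 7.2 kHz = 6.85 kHz.
38.1 kHz mod fs = 10 kHz.
10 kHz > fs/2 = 7.025 kHz, folds to fs − 10 kHz = 4.05 kHz.
20.9 kHz mod fs = 6.85 kHz.
6.85 kHz ≤ fs/2 = 7.025 kHz, appears at 6.85 kHz.
28.45 kHz mod fs = 0.35 kHz.
0.35 kHz ≤ fs/2 = 7.025 kHz, appears at 0.35 kHz.
20.9 kHz and 35.3 kHz both map to 6.85 kHz.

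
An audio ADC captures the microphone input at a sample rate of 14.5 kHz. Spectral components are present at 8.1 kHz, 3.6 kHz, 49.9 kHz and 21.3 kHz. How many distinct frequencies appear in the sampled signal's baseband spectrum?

3

fs/2 = 7.25 kHz.
8.1 kHz > fs/2 = 7.25 kHz, folds to fs − 8.1 kHz = 6.4 kHz.
3.6 kHz ≤ fs/2 = 7.25 kHz, passes unchanged.
49.9 kHz mod fs = 6.4 kHz.
6.4 kHz ≤ fs/2 = 7.25 kHz, appears at 6.4 kHz.
21.3 kHz mod fs = 6.8 kHz.
6.8 kHz ≤ fs/2 = 7.25 kHz, appears at 6.8 kHz.
Distinct values: {3.6 kHz, 6.4 kHz, 6.8 kHz} → 3.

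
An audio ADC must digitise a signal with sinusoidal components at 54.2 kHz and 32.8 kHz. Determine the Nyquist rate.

108.4 kHz

Highest-frequency component: 54.2 kHz.
Nyquist rate = 2 × 54.2 kHz = 108.4 kHz.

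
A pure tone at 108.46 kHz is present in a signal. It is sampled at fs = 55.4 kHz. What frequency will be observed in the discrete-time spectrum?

2.34 kHz

108.46 kHz mod fs = 53.06 kHz.
53.06 kHz > fs/2 = 27.7 kHz, folds to fs − 53.06 kHz = 2.34 kHz.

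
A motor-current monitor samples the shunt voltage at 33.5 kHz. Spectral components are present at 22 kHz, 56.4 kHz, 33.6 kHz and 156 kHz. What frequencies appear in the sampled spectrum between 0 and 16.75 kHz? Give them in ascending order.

0.1 kHz, 10.6 kHz, 11.5 kHz

fs/2 = 16.75 kHz.
22 kHz > fs/2 = 16.75 kHz, folds to fs − 22 kHz = 11.5 kHz.
56.4 kHz mod fs = 22.9 kHz.
22.9 kHz > fs/2 = 16.75 kHz, folds to fs − 22.9 kHz = 10.6 kHz.
33.6 kHz mod fs = 0.1 kHz.
0.1 kHz ≤ fs/2 = 16.75 kHz, appears at 0.1 kHz.
156 kHz mod fs = 22 kHz.
22 kHz > fs/2 = 16.75 kHz, folds to fs − 22 kHz = 11.5 kHz.
Distinct values: {0.1 kHz, 10.6 kHz, 11.5 kHz}.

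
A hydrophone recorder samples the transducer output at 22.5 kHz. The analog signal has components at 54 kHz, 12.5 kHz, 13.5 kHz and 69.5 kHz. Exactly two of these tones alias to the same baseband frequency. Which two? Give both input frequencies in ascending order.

13.5 kHz, 54 kHz

fs/2 = 11.25 kHz.
54 kHz mod fs = 9 kHz.
9 kHz ≤ fs/2 = 11.25 kHz, appears at 9 kHz.
12.5 kHz > fs/2 = 11.25 kHz, folds to fs − 12.5 kHz = 10 kHz.
13.5 kHz > fs/2 = 11.25 kHz, folds to fs − 13.5 kHz = 9 kHz.
69.5 kHz mod fs = 2 kHz.
2 kHz ≤ fs/2 = 11.25 kHz, appears at 2 kHz.
13.5 kHz and 54 kHz both map to 9 kHz.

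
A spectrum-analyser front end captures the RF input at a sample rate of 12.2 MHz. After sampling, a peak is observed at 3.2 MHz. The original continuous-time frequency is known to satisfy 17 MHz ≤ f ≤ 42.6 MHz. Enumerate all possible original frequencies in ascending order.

Frequencies that alias to 3.2 MHz are k·fs ± 3.2 MHz for integer k ≥ 0.
k=0: 3.2 MHz.
k=1: 9 MHz, 15.4 MHz.
k=2: 21.2 MHz, 27.6 MHz.
k=3: 33.4 MHz, 39.8 MHz.
k=4: 45.6 MHz, 52 MHz.
Within [17 MHz, 42.6 MHz]: 21.2 MHz, 27.6 MHz, 33.4 MHz, 39.8 MHz.

21.2 MHz, 27.6 MHz, 33.4 MHz, 39.8 MHz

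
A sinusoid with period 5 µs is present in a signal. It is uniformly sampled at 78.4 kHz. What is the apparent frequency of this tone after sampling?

35.2 kHz

T = 5 µs → f = 1/T = 200 kHz.
200 kHz mod fs = 43.2 kHz.
43.2 kHz > fs/2 = 39.2 kHz, folds to fs − 43.2 kHz = 35.2 kHz.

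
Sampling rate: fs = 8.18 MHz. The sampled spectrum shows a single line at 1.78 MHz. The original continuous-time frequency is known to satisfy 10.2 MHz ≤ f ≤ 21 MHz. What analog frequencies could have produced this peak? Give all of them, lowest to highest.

14.58 MHz, 18.14 MHz

Frequencies that alias to 1.78 MHz are k·fs ± 1.78 MHz for integer k ≥ 0.
k=0: 1.78 MHz.
k=1: 6.4 MHz, 9.96 MHz.
k=2: 14.58 MHz, 18.14 MHz.
k=3: 22.76 MHz, 26.32 MHz.
Within [10.2 MHz, 21 MHz]: 14.58 MHz, 18.14 MHz.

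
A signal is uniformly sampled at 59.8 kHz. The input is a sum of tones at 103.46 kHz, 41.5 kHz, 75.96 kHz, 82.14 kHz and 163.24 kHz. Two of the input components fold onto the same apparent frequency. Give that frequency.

fs/2 = 29.9 kHz.
103.46 kHz mod fs = 43.66 kHz.
43.66 kHz > fs/2 = 29.9 kHz, folds to fs − 43.66 kHz = 16.14 kHz.
41.5 kHz > fs/2 = 29.9 kHz, folds to fs − 41.5 kHz = 18.3 kHz.
75.96 kHz mod fs = 16.16 kHz.
16.16 kHz ≤ fs/2 = 29.9 kHz, appears at 16.16 kHz.
82.14 kHz mod fs = 22.34 kHz.
22.34 kHz ≤ fs/2 = 29.9 kHz, appears at 22.34 kHz.
163.24 kHz mod fs = 43.64 kHz.
43.64 kHz > fs/2 = 29.9 kHz, folds to fs − 43.64 kHz = 16.16 kHz.
75.96 kHz and 163.24 kHz both map to 16.16 kHz.

16.16 kHz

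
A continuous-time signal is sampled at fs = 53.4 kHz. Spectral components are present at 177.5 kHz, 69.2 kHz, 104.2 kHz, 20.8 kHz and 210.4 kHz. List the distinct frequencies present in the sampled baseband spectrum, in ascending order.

2.6 kHz, 3.2 kHz, 15.8 kHz, 17.3 kHz, 20.8 kHz

fs/2 = 26.7 kHz.
177.5 kHz mod fs = 17.3 kHz.
17.3 kHz ≤ fs/2 = 26.7 kHz, appears at 17.3 kHz.
69.2 kHz mod fs = 15.8 kHz.
15.8 kHz ≤ fs/2 = 26.7 kHz, appears at 15.8 kHz.
104.2 kHz mod fs = 50.8 kHz.
50.8 kHz > fs/2 = 26.7 kHz, folds to fs − 50.8 kHz = 2.6 kHz.
20.8 kHz ≤ fs/2 = 26.7 kHz, passes unchanged.
210.4 kHz mod fs = 50.2 kHz.
50.2 kHz > fs/2 = 26.7 kHz, folds to fs − 50.2 kHz = 3.2 kHz.
Distinct values: {2.6 kHz, 3.2 kHz, 15.8 kHz, 17.3 kHz, 20.8 kHz}.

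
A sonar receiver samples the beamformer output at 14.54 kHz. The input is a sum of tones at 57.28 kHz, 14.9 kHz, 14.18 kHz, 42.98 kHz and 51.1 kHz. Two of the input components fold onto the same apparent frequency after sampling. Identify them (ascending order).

14.18 kHz, 14.9 kHz

fs/2 = 7.27 kHz.
57.28 kHz mod fs = 13.66 kHz.
13.66 kHz > fs/2 = 7.27 kHz, folds to fs − 13.66 kHz = 0.88 kHz.
14.9 kHz mod fs = 0.36 kHz.
0.36 kHz ≤ fs/2 = 7.27 kHz, appears at 0.36 kHz.
14.18 kHz > fs/2 = 7.27 kHz, folds to fs − 14.18 kHz = 0.36 kHz.
42.98 kHz mod fs = 13.9 kHz.
13.9 kHz > fs/2 = 7.27 kHz, folds to fs − 13.9 kHz = 0.64 kHz.
51.1 kHz mod fs = 7.48 kHz.
7.48 kHz > fs/2 = 7.27 kHz, folds to fs − 7.48 kHz = 7.06 kHz.
14.18 kHz and 14.9 kHz both map to 0.36 kHz.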